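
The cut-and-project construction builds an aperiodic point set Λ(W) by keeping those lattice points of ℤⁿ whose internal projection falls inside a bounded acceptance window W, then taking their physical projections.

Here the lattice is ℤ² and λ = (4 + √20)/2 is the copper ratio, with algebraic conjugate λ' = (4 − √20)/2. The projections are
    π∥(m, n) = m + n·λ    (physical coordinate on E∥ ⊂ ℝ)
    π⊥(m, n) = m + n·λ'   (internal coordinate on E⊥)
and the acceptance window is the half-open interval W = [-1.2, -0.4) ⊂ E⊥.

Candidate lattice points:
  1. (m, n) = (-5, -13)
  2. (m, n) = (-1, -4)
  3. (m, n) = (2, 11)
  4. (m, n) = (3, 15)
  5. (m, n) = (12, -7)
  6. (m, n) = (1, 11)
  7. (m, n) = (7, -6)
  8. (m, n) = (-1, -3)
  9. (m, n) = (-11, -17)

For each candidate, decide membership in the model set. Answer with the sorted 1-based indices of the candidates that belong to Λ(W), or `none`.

λ' = (4−√20)/2 ≈ -0.236068.
#1 (-5,-13): internal coord -5 + (-13)·λ' = -1.931116; -1.931116 ∉ [-1.2, -0.4) → out
#2 (-1,-4): internal coord -1 + (-4)·λ' = -0.055728; -0.055728 ∉ [-1.2, -0.4) → out
#3 (2,11): internal coord 2 + (11)·λ' = -0.596748; -0.596748 ∈ [-1.2, -0.4) → IN Λ
#4 (3,15): internal coord 3 + (15)·λ' = -0.541020; -0.541020 ∈ [-1.2, -0.4) → IN Λ
#5 (12,-7): internal coord 12 + (-7)·λ' = +13.652476; +13.652476 ∉ [-1.2, -0.4) → out
#6 (1,11): internal coord 1 + (11)·λ' = -1.596748; -1.596748 ∉ [-1.2, -0.4) → out
#7 (7,-6): internal coord 7 + (-6)·λ' = +8.416408; +8.416408 ∉ [-1.2, -0.4) → out
#8 (-1,-3): internal coord -1 + (-3)·λ' = -0.291796; -0.291796 ∉ [-1.2, -0.4) → out
#9 (-11,-17): internal coord -11 + (-17)·λ' = -6.986844; -6.986844 ∉ [-1.2, -0.4) → out

3, 4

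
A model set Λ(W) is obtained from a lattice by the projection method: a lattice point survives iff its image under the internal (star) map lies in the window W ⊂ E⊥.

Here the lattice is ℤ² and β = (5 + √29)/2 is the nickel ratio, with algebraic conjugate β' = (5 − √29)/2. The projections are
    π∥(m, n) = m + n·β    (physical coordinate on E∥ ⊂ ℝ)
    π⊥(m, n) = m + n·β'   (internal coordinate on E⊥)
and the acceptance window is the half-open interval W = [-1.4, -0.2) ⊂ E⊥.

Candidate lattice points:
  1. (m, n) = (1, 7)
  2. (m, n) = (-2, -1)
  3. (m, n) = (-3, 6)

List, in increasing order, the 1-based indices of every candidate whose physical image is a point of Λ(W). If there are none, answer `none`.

Numerically β ≈ 5.192582 and β' = −1/β ≈ -0.192582.
#1 (1,7): internal coord 1 + (7)·β' = -0.348077; -0.348077 ∈ [-1.4, -0.2) → IN Λ
#2 (-2,-1): internal coord -2 + (-1)·β' = -1.807418; -1.807418 ∉ [-1.4, -0.2) → out
#3 (-3,6): internal coord -3 + (6)·β' = -4.155494; -4.155494 ∉ [-1.4, -0.2) → out

1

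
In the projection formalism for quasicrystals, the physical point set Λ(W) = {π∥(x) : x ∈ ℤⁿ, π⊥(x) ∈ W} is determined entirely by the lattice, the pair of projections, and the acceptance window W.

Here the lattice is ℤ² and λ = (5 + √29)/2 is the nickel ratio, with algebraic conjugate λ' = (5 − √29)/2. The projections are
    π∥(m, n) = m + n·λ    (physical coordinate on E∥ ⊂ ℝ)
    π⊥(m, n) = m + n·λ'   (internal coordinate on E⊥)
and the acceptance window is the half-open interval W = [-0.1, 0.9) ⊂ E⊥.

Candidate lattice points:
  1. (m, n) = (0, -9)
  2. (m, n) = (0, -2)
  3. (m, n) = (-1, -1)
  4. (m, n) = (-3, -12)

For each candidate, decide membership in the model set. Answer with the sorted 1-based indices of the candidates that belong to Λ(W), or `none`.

Compute λ' = (5−√29)/2 = -0.1926, so π⊥(m,n) = m -0.1926·n.
candidate 1: (m,n)=(0,-9) → π∥ = 0-9·λ ≈ -46.7332, π⊥ = 0-9·λ' ≈ 1.7332 ∉ [-0.1, 0.9) ⇒ out
candidate 2: (m,n)=(0,-2) → π∥ = 0-2·λ ≈ -10.3852, π⊥ = 0-2·λ' ≈ 0.3852 ∈ [-0.1, 0.9) ⇒ IN Λ
candidate 3: (m,n)=(-1,-1) → π∥ = -1-1·λ ≈ -6.1926, π⊥ = -1-1·λ' ≈ -0.8074 ∉ [-0.1, 0.9) ⇒ out
candidate 4: (m,n)=(-3,-12) → π∥ = -3-12·λ ≈ -65.3110, π⊥ = -3-12·λ' ≈ -0.6890 ∉ [-0.1, 0.9) ⇒ out

2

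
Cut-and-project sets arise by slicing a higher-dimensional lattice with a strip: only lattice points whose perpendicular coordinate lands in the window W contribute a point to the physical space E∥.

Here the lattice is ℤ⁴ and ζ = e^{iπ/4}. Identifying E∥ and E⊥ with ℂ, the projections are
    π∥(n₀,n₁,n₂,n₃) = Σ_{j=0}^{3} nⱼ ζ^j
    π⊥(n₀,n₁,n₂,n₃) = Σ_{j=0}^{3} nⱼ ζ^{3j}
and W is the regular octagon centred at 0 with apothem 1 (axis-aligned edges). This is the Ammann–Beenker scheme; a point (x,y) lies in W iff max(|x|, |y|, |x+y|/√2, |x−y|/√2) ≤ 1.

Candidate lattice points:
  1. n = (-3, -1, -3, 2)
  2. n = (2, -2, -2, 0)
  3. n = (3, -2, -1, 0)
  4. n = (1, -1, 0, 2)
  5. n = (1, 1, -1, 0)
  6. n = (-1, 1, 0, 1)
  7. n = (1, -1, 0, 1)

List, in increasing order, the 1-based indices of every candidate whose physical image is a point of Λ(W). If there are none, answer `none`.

none

With ζ = e^{iπ/4} the internal vectors are ζ^0,ζ^3,ζ^6,ζ^9.
#1 (-3, -1, -3, 2): internal (-0.878680, 3.707107); octagon support 3.707107 vs apothem 1 → ∉ W
#2 (2, -2, -2, 0): internal (3.414214, 0.585786); octagon support 3.414214 vs apothem 1 → ∉ W
#3 (3, -2, -1, 0): internal (4.414214, -0.414214); octagon support 4.414214 vs apothem 1 → ∉ W
#4 (1, -1, 0, 2): internal (3.121320, 0.707107); octagon support 3.121320 vs apothem 1 → ∉ W
#5 (1, 1, -1, 0): internal (0.292893, 1.707107); octagon support 1.707107 vs apothem 1 → ∉ W
#6 (-1, 1, 0, 1): internal (-1.000000, 1.414214); octagon support 1.707107 vs apothem 1 → ∉ W
#7 (1, -1, 0, 1): internal (2.414214, 0.000000); octagon support 2.414214 vs apothem 1 → ∉ W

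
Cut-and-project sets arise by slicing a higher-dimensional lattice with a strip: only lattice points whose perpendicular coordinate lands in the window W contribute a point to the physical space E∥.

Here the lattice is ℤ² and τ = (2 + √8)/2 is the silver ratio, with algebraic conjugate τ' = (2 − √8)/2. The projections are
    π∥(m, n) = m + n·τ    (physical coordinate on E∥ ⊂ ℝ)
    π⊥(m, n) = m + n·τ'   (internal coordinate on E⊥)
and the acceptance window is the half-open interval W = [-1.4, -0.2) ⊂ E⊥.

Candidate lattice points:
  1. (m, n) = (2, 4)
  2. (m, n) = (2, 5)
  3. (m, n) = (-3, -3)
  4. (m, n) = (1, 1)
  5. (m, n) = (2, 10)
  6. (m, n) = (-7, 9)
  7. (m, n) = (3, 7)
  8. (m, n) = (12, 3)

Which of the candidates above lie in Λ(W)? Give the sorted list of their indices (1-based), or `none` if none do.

Compute τ' = (2−√8)/2 = -0.414214, so π⊥(m,n) = m -0.414214·n.
[1] lift (2,4): star map gives 0.343146; window check -1.4 ≤ 0.343146 < -0.2 is false → out
[2] lift (2,5): star map gives -0.071068; window check -1.4 ≤ -0.071068 < -0.2 is false → out
[3] lift (-3,-3): star map gives -1.757359; window check -1.4 ≤ -1.757359 < -0.2 is false → out
[4] lift (1,1): star map gives 0.585786; window check -1.4 ≤ 0.585786 < -0.2 is false → out
[5] lift (2,10): star map gives -2.142136; window check -1.4 ≤ -2.142136 < -0.2 is false → out
[6] lift (-7,9): star map gives -10.727922; window check -1.4 ≤ -10.727922 < -0.2 is false → out
[7] lift (3,7): star map gives 0.100505; window check -1.4 ≤ 0.100505 < -0.2 is false → out
[8] lift (12,3): star map gives 10.757359; window check -1.4 ≤ 10.757359 < -0.2 is false → out

none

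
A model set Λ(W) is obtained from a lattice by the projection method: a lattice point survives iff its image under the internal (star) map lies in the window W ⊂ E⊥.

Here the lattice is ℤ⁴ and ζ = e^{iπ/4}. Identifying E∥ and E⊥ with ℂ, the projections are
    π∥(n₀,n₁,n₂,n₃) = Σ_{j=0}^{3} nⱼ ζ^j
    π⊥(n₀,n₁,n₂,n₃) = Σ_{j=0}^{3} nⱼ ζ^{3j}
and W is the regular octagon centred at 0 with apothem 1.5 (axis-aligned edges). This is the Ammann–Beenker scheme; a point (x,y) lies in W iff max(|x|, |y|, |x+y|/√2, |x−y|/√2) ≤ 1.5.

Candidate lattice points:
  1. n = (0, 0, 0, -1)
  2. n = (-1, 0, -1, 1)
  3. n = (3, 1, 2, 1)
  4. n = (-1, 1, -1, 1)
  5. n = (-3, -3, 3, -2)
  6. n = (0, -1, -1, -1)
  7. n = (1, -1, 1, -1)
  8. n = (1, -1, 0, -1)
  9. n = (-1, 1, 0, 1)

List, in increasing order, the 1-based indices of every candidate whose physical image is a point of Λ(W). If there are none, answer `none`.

1, 6

With ζ = e^{iπ/4} the internal vectors are ζ^0,ζ^3,ζ^6,ζ^9.
#1 (0, 0, 0, -1): internal (-0.7071, -0.7071); octagon support 1.0000 vs apothem 1.5 → ∈ W
#2 (-1, 0, -1, 1): internal (-0.2929, 1.7071); octagon support 1.7071 vs apothem 1.5 → ∉ W
#3 (3, 1, 2, 1): internal (3.0000, -0.5858); octagon support 3.0000 vs apothem 1.5 → ∉ W
#4 (-1, 1, -1, 1): internal (-1.0000, 2.4142); octagon support 2.4142 vs apothem 1.5 → ∉ W
#5 (-3, -3, 3, -2): internal (-2.2929, -6.5355); octagon support 6.5355 vs apothem 1.5 → ∉ W
#6 (0, -1, -1, -1): internal (0.0000, -0.4142); octagon support 0.4142 vs apothem 1.5 → ∈ W
#7 (1, -1, 1, -1): internal (1.0000, -2.4142); octagon support 2.4142 vs apothem 1.5 → ∉ W
#8 (1, -1, 0, -1): internal (1.0000, -1.4142); octagon support 1.7071 vs apothem 1.5 → ∉ W
#9 (-1, 1, 0, 1): internal (-1.0000, 1.4142); octagon support 1.7071 vs apothem 1.5 → ∉ W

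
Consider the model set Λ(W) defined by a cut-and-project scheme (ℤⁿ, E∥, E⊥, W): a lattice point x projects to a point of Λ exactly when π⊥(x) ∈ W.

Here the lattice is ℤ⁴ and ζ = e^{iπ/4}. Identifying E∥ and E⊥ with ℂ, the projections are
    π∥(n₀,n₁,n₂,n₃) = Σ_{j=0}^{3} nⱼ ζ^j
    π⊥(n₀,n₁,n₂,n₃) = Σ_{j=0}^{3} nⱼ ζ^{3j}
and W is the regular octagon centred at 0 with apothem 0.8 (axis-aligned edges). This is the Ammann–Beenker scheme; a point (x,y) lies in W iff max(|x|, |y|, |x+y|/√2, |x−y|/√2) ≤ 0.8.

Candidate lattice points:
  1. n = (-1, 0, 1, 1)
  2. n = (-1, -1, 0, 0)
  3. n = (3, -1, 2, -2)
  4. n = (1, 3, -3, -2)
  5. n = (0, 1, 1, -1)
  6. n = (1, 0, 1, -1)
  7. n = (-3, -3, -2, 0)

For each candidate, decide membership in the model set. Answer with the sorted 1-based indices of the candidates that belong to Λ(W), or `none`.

With ζ = e^{iπ/4} the internal vectors are ζ^0,ζ^3,ζ^6,ζ^9.
#1 (-1, 0, 1, 1): internal (-0.2929, -0.2929); octagon support 0.4142 vs apothem 0.8 → ∈ W
#2 (-1, -1, 0, 0): internal (-0.2929, -0.7071); octagon support 0.7071 vs apothem 0.8 → ∈ W
#3 (3, -1, 2, -2): internal (2.2929, -4.1213); octagon support 4.5355 vs apothem 0.8 → ∉ W
#4 (1, 3, -3, -2): internal (-2.5355, 3.7071); octagon support 4.4142 vs apothem 0.8 → ∉ W
#5 (0, 1, 1, -1): internal (-1.4142, -1.0000); octagon support 1.7071 vs apothem 0.8 → ∉ W
#6 (1, 0, 1, -1): internal (0.2929, -1.7071); octagon support 1.7071 vs apothem 0.8 → ∉ W
#7 (-3, -3, -2, 0): internal (-0.8787, -0.1213); octagon support 0.8787 vs apothem 0.8 → ∉ W

1, 2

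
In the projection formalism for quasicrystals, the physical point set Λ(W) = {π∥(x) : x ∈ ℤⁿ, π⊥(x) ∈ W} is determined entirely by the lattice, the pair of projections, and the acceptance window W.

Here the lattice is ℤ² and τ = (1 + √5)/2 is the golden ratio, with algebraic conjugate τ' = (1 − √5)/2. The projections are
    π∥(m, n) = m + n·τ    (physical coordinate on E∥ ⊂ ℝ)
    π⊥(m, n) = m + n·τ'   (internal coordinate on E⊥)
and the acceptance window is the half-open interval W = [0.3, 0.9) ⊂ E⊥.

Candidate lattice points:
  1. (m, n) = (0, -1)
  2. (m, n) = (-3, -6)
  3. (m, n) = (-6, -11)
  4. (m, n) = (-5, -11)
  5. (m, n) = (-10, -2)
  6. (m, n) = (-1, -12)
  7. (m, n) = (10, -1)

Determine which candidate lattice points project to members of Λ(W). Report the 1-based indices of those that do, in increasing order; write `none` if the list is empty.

1, 2, 3

τ' = (1−√5)/2 ≈ -0.6180.
[1] lift (0,-1): star map gives 0.6180; window check 0.3 ≤ 0.6180 < 0.9 is true → IN Λ
[2] lift (-3,-6): star map gives 0.7082; window check 0.3 ≤ 0.7082 < 0.9 is true → IN Λ
[3] lift (-6,-11): star map gives 0.7984; window check 0.3 ≤ 0.7984 < 0.9 is true → IN Λ
[4] lift (-5,-11): star map gives 1.7984; window check 0.3 ≤ 1.7984 < 0.9 is false → out
[5] lift (-10,-2): star map gives -8.7639; window check 0.3 ≤ -8.7639 < 0.9 is false → out
[6] lift (-1,-12): star map gives 6.4164; window check 0.3 ≤ 6.4164 < 0.9 is false → out
[7] lift (10,-1): star map gives 10.6180; window check 0.3 ≤ 10.6180 < 0.9 is false → out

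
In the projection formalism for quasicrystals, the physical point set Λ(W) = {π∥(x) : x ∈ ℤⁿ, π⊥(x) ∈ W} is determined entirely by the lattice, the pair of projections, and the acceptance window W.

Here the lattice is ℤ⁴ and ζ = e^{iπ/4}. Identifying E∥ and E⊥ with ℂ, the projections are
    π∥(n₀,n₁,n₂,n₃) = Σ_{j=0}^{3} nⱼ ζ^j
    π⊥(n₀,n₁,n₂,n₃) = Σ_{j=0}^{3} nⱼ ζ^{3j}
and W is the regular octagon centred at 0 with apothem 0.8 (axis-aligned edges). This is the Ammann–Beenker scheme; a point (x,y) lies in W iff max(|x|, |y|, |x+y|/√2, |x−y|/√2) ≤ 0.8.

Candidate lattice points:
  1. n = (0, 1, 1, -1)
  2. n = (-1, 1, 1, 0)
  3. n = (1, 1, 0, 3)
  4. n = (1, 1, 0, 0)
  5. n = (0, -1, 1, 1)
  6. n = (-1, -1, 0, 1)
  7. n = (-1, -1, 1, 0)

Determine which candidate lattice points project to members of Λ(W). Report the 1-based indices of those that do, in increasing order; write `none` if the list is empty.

4, 6

With ζ = e^{iπ/4} the internal vectors are ζ^0,ζ^3,ζ^6,ζ^9.
#1 (0, 1, 1, -1): internal (-1.41421, -1.00000); octagon support 1.70711 vs apothem 0.8 → ∉ W
#2 (-1, 1, 1, 0): internal (-1.70711, -0.29289); octagon support 1.70711 vs apothem 0.8 → ∉ W
#3 (1, 1, 0, 3): internal (2.41421, 2.82843); octagon support 3.70711 vs apothem 0.8 → ∉ W
#4 (1, 1, 0, 0): internal (0.29289, 0.70711); octagon support 0.70711 vs apothem 0.8 → ∈ W
#5 (0, -1, 1, 1): internal (1.41421, -1.00000); octagon support 1.70711 vs apothem 0.8 → ∉ W
#6 (-1, -1, 0, 1): internal (0.41421, 0.00000); octagon support 0.41421 vs apothem 0.8 → ∈ W
#7 (-1, -1, 1, 0): internal (-0.29289, -1.70711); octagon support 1.70711 vs apothem 0.8 → ∉ W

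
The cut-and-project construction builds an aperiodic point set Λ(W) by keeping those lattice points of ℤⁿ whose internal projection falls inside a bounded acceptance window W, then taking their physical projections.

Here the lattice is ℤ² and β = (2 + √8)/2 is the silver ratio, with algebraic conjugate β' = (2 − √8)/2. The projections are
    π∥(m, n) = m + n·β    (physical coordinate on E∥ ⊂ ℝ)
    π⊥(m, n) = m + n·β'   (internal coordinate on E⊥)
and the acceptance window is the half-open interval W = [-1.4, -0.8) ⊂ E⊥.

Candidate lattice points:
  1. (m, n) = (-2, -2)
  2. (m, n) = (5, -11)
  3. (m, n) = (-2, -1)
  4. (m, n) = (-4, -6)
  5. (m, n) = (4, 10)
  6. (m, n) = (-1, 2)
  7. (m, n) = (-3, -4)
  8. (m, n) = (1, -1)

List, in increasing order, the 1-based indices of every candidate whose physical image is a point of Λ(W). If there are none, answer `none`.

1, 7

Numerically β ≈ 2.41421 and β' = −1/β ≈ -0.41421.
candidate 1: (m,n)=(-2,-2) → π∥ = -2-2·β ≈ -6.82843, π⊥ = -2-2·β' ≈ -1.17157 ∈ [-1.4, -0.8) ⇒ IN Λ
candidate 2: (m,n)=(5,-11) → π∥ = 5-11·β ≈ -21.55635, π⊥ = 5-11·β' ≈ 9.55635 ∉ [-1.4, -0.8) ⇒ out
candidate 3: (m,n)=(-2,-1) → π∥ = -2-1·β ≈ -4.41421, π⊥ = -2-1·β' ≈ -1.58579 ∉ [-1.4, -0.8) ⇒ out
candidate 4: (m,n)=(-4,-6) → π∥ = -4-6·β ≈ -18.48528, π⊥ = -4-6·β' ≈ -1.51472 ∉ [-1.4, -0.8) ⇒ out
candidate 5: (m,n)=(4,10) → π∥ = 4+10·β ≈ 28.14214, π⊥ = 4+10·β' ≈ -0.14214 ∉ [-1.4, -0.8) ⇒ out
candidate 6: (m,n)=(-1,2) → π∥ = -1+2·β ≈ 3.82843, π⊥ = -1+2·β' ≈ -1.82843 ∉ [-1.4, -0.8) ⇒ out
candidate 7: (m,n)=(-3,-4) → π∥ = -3-4·β ≈ -12.65685, π⊥ = -3-4·β' ≈ -1.34315 ∈ [-1.4, -0.8) ⇒ IN Λ
candidate 8: (m,n)=(1,-1) → π∥ = 1-1·β ≈ -1.41421, π⊥ = 1-1·β' ≈ 1.41421 ∉ [-1.4, -0.8) ⇒ out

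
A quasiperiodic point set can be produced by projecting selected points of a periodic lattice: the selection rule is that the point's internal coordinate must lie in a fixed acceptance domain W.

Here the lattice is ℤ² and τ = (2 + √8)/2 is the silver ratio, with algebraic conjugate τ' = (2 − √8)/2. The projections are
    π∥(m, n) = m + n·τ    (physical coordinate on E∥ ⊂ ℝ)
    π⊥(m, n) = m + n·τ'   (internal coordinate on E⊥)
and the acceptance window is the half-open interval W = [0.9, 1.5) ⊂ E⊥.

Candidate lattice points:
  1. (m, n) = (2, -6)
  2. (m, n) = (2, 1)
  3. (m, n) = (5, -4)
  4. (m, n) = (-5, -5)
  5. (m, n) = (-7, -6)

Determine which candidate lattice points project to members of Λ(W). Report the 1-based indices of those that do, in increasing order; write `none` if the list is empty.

none

Compute τ' = (2−√8)/2 = -0.41421, so π⊥(m,n) = m -0.41421·n.
candidate 1: (m,n)=(2,-6) → π∥ = 2-6·τ ≈ -12.48528, π⊥ = 2-6·τ' ≈ 4.48528 ∉ [0.9, 1.5) ⇒ out
candidate 2: (m,n)=(2,1) → π∥ = 2+1·τ ≈ 4.41421, π⊥ = 2+1·τ' ≈ 1.58579 ∉ [0.9, 1.5) ⇒ out
candidate 3: (m,n)=(5,-4) → π∥ = 5-4·τ ≈ -4.65685, π⊥ = 5-4·τ' ≈ 6.65685 ∉ [0.9, 1.5) ⇒ out
candidate 4: (m,n)=(-5,-5) → π∥ = -5-5·τ ≈ -17.07107, π⊥ = -5-5·τ' ≈ -2.92893 ∉ [0.9, 1.5) ⇒ out
candidate 5: (m,n)=(-7,-6) → π∥ = -7-6·τ ≈ -21.48528, π⊥ = -7-6·τ' ≈ -4.51472 ∉ [0.9, 1.5) ⇒ out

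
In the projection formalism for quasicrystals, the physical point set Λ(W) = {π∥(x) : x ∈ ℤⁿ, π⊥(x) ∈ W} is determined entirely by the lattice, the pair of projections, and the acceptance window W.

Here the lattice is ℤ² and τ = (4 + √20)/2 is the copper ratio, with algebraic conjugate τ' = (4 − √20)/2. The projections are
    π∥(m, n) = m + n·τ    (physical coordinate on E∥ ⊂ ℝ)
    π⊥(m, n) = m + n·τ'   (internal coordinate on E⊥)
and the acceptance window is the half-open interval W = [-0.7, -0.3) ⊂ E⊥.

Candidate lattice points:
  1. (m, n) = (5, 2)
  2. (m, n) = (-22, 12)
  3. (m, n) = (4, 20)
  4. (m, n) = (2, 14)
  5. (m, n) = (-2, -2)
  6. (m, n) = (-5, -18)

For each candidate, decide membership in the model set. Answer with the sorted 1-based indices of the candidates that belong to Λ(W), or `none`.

τ' = (4−√20)/2 ≈ -0.236068.
candidate 1: (m,n)=(5,2) → π∥ = 5+2·τ ≈ 13.472136, π⊥ = 5+2·τ' ≈ 4.527864 ∉ [-0.7, -0.3) ⇒ out
candidate 2: (m,n)=(-22,12) → π∥ = -22+12·τ ≈ 28.832816, π⊥ = -22+12·τ' ≈ -24.832816 ∉ [-0.7, -0.3) ⇒ out
candidate 3: (m,n)=(4,20) → π∥ = 4+20·τ ≈ 88.721360, π⊥ = 4+20·τ' ≈ -0.721360 ∉ [-0.7, -0.3) ⇒ out
candidate 4: (m,n)=(2,14) → π∥ = 2+14·τ ≈ 61.304952, π⊥ = 2+14·τ' ≈ -1.304952 ∉ [-0.7, -0.3) ⇒ out
candidate 5: (m,n)=(-2,-2) → π∥ = -2-2·τ ≈ -10.472136, π⊥ = -2-2·τ' ≈ -1.527864 ∉ [-0.7, -0.3) ⇒ out
candidate 6: (m,n)=(-5,-18) → π∥ = -5-18·τ ≈ -81.249224, π⊥ = -5-18·τ' ≈ -0.750776 ∉ [-0.7, -0.3) ⇒ out

none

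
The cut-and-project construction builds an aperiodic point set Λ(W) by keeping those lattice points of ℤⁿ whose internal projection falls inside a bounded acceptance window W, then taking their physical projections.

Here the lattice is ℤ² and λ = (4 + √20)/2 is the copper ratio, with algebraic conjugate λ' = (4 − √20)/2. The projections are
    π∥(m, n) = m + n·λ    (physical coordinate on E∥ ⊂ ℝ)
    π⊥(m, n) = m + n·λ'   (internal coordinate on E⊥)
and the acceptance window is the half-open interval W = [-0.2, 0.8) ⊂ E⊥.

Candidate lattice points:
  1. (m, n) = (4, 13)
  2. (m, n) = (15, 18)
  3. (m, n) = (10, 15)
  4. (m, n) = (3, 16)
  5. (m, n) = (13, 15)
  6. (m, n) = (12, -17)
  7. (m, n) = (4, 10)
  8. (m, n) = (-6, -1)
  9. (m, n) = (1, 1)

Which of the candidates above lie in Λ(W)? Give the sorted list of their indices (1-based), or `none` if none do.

Numerically λ ≈ 4.236068 and λ' = −1/λ ≈ -0.236068.
#1 (4,13): internal coord 4 + (13)·λ' = +0.931116; +0.931116 ∉ [-0.2, 0.8) → out
#2 (15,18): internal coord 15 + (18)·λ' = +10.750776; +10.750776 ∉ [-0.2, 0.8) → out
#3 (10,15): internal coord 10 + (15)·λ' = +6.458980; +6.458980 ∉ [-0.2, 0.8) → out
#4 (3,16): internal coord 3 + (16)·λ' = -0.777088; -0.777088 ∉ [-0.2, 0.8) → out
#5 (13,15): internal coord 13 + (15)·λ' = +9.458980; +9.458980 ∉ [-0.2, 0.8) → out
#6 (12,-17): internal coord 12 + (-17)·λ' = +16.013156; +16.013156 ∉ [-0.2, 0.8) → out
#7 (4,10): internal coord 4 + (10)·λ' = +1.639320; +1.639320 ∉ [-0.2, 0.8) → out
#8 (-6,-1): internal coord -6 + (-1)·λ' = -5.763932; -5.763932 ∉ [-0.2, 0.8) → out
#9 (1,1): internal coord 1 + (1)·λ' = +0.763932; +0.763932 ∈ [-0.2, 0.8) → IN Λ

9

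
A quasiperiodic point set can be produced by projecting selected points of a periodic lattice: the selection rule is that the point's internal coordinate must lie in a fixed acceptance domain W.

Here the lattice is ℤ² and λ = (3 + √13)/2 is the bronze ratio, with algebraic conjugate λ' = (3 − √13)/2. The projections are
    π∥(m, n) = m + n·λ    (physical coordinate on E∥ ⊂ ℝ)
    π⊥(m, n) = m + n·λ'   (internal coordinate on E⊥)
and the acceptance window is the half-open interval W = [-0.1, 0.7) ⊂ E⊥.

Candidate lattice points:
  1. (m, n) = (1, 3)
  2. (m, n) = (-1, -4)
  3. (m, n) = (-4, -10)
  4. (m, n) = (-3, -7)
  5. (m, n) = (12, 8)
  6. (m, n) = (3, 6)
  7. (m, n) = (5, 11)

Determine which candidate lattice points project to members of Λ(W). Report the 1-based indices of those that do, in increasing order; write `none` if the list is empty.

1, 2

Compute λ' = (3−√13)/2 = -0.30278, so π⊥(m,n) = m -0.30278·n.
candidate 1: (m,n)=(1,3) → π∥ = 1+3·λ ≈ 10.90833, π⊥ = 1+3·λ' ≈ 0.09167 ∈ [-0.1, 0.7) ⇒ IN Λ
candidate 2: (m,n)=(-1,-4) → π∥ = -1-4·λ ≈ -14.21110, π⊥ = -1-4·λ' ≈ 0.21110 ∈ [-0.1, 0.7) ⇒ IN Λ
candidate 3: (m,n)=(-4,-10) → π∥ = -4-10·λ ≈ -37.02776, π⊥ = -4-10·λ' ≈ -0.97224 ∉ [-0.1, 0.7) ⇒ out
candidate 4: (m,n)=(-3,-7) → π∥ = -3-7·λ ≈ -26.11943, π⊥ = -3-7·λ' ≈ -0.88057 ∉ [-0.1, 0.7) ⇒ out
candidate 5: (m,n)=(12,8) → π∥ = 12+8·λ ≈ 38.42221, π⊥ = 12+8·λ' ≈ 9.57779 ∉ [-0.1, 0.7) ⇒ out
candidate 6: (m,n)=(3,6) → π∥ = 3+6·λ ≈ 22.81665, π⊥ = 3+6·λ' ≈ 1.18335 ∉ [-0.1, 0.7) ⇒ out
candidate 7: (m,n)=(5,11) → π∥ = 5+11·λ ≈ 41.33053, π⊥ = 5+11·λ' ≈ 1.66947 ∉ [-0.1, 0.7) ⇒ out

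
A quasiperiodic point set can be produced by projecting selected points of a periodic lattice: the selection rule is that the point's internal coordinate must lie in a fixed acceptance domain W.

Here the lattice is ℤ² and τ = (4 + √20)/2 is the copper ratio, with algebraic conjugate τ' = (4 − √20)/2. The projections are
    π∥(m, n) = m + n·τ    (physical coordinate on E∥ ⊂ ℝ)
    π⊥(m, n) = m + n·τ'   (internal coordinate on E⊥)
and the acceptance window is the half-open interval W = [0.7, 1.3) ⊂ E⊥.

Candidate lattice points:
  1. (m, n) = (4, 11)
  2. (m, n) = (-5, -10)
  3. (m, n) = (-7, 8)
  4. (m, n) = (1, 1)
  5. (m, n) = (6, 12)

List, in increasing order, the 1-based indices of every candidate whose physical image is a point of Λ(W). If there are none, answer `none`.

Numerically τ ≈ 4.2361 and τ' = −1/τ ≈ -0.2361.
#1 (4,11): internal coord 4 + (11)·τ' = +1.4033; +1.4033 ∉ [0.7, 1.3) → out
#2 (-5,-10): internal coord -5 + (-10)·τ' = -2.6393; -2.6393 ∉ [0.7, 1.3) → out
#3 (-7,8): internal coord -7 + (8)·τ' = -8.8885; -8.8885 ∉ [0.7, 1.3) → out
#4 (1,1): internal coord 1 + (1)·τ' = +0.7639; +0.7639 ∈ [0.7, 1.3) → IN Λ
#5 (6,12): internal coord 6 + (12)·τ' = +3.1672; +3.1672 ∉ [0.7, 1.3) → out

4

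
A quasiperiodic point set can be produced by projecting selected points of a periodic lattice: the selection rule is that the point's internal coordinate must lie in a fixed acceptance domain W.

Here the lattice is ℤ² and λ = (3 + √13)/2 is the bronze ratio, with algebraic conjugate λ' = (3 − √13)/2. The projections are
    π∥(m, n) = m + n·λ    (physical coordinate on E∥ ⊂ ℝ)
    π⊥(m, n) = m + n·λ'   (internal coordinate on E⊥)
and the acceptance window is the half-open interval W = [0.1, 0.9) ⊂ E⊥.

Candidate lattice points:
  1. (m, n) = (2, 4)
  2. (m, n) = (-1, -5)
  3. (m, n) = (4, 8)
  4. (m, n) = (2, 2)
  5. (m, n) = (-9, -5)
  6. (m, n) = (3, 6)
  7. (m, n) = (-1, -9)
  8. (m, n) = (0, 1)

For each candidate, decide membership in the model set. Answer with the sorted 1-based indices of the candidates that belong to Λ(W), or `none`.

1, 2

λ' = (3−√13)/2 ≈ -0.30278.
[1] lift (2,4): star map gives 0.78890; window check 0.1 ≤ 0.78890 < 0.9 is true → IN Λ
[2] lift (-1,-5): star map gives 0.51388; window check 0.1 ≤ 0.51388 < 0.9 is true → IN Λ
[3] lift (4,8): star map gives 1.57779; window check 0.1 ≤ 1.57779 < 0.9 is false → out
[4] lift (2,2): star map gives 1.39445; window check 0.1 ≤ 1.39445 < 0.9 is false → out
[5] lift (-9,-5): star map gives -7.48612; window check 0.1 ≤ -7.48612 < 0.9 is false → out
[6] lift (3,6): star map gives 1.18335; window check 0.1 ≤ 1.18335 < 0.9 is false → out
[7] lift (-1,-9): star map gives 1.72498; window check 0.1 ≤ 1.72498 < 0.9 is false → out
[8] lift (0,1): star map gives -0.30278; window check 0.1 ≤ -0.30278 < 0.9 is false → out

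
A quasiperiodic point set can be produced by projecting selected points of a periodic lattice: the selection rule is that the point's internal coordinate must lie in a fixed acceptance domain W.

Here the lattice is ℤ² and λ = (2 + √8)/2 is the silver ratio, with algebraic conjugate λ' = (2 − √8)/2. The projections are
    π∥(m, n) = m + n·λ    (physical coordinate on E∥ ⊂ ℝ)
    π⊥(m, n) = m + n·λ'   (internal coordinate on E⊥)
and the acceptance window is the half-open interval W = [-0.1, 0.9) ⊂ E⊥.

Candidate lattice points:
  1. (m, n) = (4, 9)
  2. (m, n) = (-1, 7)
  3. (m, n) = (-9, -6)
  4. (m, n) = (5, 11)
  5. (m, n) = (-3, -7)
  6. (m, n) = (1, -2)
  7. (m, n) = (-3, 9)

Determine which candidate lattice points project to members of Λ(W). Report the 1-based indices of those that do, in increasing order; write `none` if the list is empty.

Compute λ' = (2−√8)/2 = -0.41421, so π⊥(m,n) = m -0.41421·n.
#1 (4,9): internal coord 4 + (9)·λ' = +0.27208; +0.27208 ∈ [-0.1, 0.9) → IN Λ
#2 (-1,7): internal coord -1 + (7)·λ' = -3.89949; -3.89949 ∉ [-0.1, 0.9) → out
#3 (-9,-6): internal coord -9 + (-6)·λ' = -6.51472; -6.51472 ∉ [-0.1, 0.9) → out
#4 (5,11): internal coord 5 + (11)·λ' = +0.44365; +0.44365 ∈ [-0.1, 0.9) → IN Λ
#5 (-3,-7): internal coord -3 + (-7)·λ' = -0.10051; -0.10051 ∉ [-0.1, 0.9) → out
#6 (1,-2): internal coord 1 + (-2)·λ' = +1.82843; +1.82843 ∉ [-0.1, 0.9) → out
#7 (-3,9): internal coord -3 + (9)·λ' = -6.72792; -6.72792 ∉ [-0.1, 0.9) → out

1, 4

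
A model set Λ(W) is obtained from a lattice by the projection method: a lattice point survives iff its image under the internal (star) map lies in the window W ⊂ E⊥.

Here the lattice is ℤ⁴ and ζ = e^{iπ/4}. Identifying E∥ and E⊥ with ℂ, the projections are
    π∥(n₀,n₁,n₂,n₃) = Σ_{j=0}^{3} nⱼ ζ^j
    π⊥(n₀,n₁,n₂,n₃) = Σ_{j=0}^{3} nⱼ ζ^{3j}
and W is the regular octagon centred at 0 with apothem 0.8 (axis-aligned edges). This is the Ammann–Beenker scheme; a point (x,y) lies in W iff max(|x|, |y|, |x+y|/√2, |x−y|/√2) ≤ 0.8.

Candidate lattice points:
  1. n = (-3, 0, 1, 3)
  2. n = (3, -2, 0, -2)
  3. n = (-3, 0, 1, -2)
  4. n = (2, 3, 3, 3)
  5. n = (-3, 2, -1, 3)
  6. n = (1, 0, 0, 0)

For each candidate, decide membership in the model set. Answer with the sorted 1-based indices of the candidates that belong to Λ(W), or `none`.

π⊥(n) = n₀ + n₁ζ³ + n₂ζ⁶ + n₃ζ⁹ where ζ = e^{iπ/4}.
candidate 1: n = (-3, 0, 1, 3) → π⊥ ≈ (-0.87868, +1.12132); max(|x|,|y|,|x±y|/√2) = 1.41421 > 0.8 ⇒ ∉ W
candidate 2: n = (3, -2, 0, -2) → π⊥ ≈ (+3.00000, -2.82843); max(|x|,|y|,|x±y|/√2) = 4.12132 > 0.8 ⇒ ∉ W
candidate 3: n = (-3, 0, 1, -2) → π⊥ ≈ (-4.41421, -2.41421); max(|x|,|y|,|x±y|/√2) = 4.82843 > 0.8 ⇒ ∉ W
candidate 4: n = (2, 3, 3, 3) → π⊥ ≈ (+2.00000, +1.24264); max(|x|,|y|,|x±y|/√2) = 2.29289 > 0.8 ⇒ ∉ W
candidate 5: n = (-3, 2, -1, 3) → π⊥ ≈ (-2.29289, +4.53553); max(|x|,|y|,|x±y|/√2) = 4.82843 > 0.8 ⇒ ∉ W
candidate 6: n = (1, 0, 0, 0) → π⊥ ≈ (+1.00000, +0.00000); max(|x|,|y|,|x±y|/√2) = 1.00000 > 0.8 ⇒ ∉ W

none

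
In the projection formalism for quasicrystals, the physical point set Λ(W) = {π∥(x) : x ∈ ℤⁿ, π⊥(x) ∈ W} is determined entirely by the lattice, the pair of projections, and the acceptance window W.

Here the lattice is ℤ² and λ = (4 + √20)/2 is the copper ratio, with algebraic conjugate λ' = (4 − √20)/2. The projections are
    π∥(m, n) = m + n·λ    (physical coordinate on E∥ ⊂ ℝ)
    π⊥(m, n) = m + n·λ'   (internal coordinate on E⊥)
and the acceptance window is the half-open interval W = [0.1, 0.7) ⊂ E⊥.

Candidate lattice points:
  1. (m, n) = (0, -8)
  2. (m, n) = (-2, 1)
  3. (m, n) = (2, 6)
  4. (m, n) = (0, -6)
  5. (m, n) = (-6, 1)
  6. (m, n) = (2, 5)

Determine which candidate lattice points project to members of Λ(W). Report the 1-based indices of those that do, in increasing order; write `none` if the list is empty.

3

Numerically λ ≈ 4.23607 and λ' = −1/λ ≈ -0.23607.
candidate 1: (m,n)=(0,-8) → π∥ = 0-8·λ ≈ -33.88854, π⊥ = 0-8·λ' ≈ 1.88854 ∉ [0.1, 0.7) ⇒ out
candidate 2: (m,n)=(-2,1) → π∥ = -2+1·λ ≈ 2.23607, π⊥ = -2+1·λ' ≈ -2.23607 ∉ [0.1, 0.7) ⇒ out
candidate 3: (m,n)=(2,6) → π∥ = 2+6·λ ≈ 27.41641, π⊥ = 2+6·λ' ≈ 0.58359 ∈ [0.1, 0.7) ⇒ IN Λ
candidate 4: (m,n)=(0,-6) → π∥ = 0-6·λ ≈ -25.41641, π⊥ = 0-6·λ' ≈ 1.41641 ∉ [0.1, 0.7) ⇒ out
candidate 5: (m,n)=(-6,1) → π∥ = -6+1·λ ≈ -1.76393, π⊥ = -6+1·λ' ≈ -6.23607 ∉ [0.1, 0.7) ⇒ out
candidate 6: (m,n)=(2,5) → π∥ = 2+5·λ ≈ 23.18034, π⊥ = 2+5·λ' ≈ 0.81966 ∉ [0.1, 0.7) ⇒ out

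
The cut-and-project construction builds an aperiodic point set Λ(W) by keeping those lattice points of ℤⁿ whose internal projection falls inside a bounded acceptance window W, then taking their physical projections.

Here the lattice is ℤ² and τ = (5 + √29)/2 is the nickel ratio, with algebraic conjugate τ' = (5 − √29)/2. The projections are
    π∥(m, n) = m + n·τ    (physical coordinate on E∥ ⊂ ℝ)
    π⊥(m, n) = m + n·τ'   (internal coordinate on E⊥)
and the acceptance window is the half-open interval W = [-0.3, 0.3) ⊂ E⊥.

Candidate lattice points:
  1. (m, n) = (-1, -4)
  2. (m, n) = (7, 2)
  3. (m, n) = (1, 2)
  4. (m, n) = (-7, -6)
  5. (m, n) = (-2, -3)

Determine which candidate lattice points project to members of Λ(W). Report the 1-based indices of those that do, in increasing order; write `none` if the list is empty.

τ' = (5−√29)/2 ≈ -0.19258.
[1] lift (-1,-4): star map gives -0.22967; window check -0.3 ≤ -0.22967 < 0.3 is true → IN Λ
[2] lift (7,2): star map gives 6.61484; window check -0.3 ≤ 6.61484 < 0.3 is false → out
[3] lift (1,2): star map gives 0.61484; window check -0.3 ≤ 0.61484 < 0.3 is false → out
[4] lift (-7,-6): star map gives -5.84451; window check -0.3 ≤ -5.84451 < 0.3 is false → out
[5] lift (-2,-3): star map gives -1.42225; window check -0.3 ≤ -1.42225 < 0.3 is false → out

1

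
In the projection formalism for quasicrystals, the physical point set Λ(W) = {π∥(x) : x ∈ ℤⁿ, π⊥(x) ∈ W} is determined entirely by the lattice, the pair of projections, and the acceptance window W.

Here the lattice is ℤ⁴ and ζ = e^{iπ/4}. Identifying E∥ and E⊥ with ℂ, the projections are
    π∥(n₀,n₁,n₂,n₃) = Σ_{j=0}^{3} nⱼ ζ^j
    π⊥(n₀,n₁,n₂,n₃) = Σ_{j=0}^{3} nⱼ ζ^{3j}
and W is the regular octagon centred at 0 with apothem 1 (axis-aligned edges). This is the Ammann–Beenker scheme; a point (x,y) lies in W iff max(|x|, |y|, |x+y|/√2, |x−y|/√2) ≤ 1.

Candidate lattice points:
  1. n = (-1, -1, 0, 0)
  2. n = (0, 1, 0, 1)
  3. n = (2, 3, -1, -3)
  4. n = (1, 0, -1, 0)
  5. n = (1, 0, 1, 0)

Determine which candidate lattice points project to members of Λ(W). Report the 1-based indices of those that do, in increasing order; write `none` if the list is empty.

1

π⊥(n) = n₀ + n₁ζ³ + n₂ζ⁶ + n₃ζ⁹ where ζ = e^{iπ/4}.
candidate 1: n = (-1, -1, 0, 0) → π⊥ ≈ (-0.29289, -0.70711); max(|x|,|y|,|x±y|/√2) = 0.70711 ≤ 1 ⇒ ∈ W
candidate 2: n = (0, 1, 0, 1) → π⊥ ≈ (+0.00000, +1.41421); max(|x|,|y|,|x±y|/√2) = 1.41421 > 1 ⇒ ∉ W
candidate 3: n = (2, 3, -1, -3) → π⊥ ≈ (-2.24264, +1.00000); max(|x|,|y|,|x±y|/√2) = 2.29289 > 1 ⇒ ∉ W
candidate 4: n = (1, 0, -1, 0) → π⊥ ≈ (+1.00000, +1.00000); max(|x|,|y|,|x±y|/√2) = 1.41421 > 1 ⇒ ∉ W
candidate 5: n = (1, 0, 1, 0) → π⊥ ≈ (+1.00000, -1.00000); max(|x|,|y|,|x±y|/√2) = 1.41421 > 1 ⇒ ∉ W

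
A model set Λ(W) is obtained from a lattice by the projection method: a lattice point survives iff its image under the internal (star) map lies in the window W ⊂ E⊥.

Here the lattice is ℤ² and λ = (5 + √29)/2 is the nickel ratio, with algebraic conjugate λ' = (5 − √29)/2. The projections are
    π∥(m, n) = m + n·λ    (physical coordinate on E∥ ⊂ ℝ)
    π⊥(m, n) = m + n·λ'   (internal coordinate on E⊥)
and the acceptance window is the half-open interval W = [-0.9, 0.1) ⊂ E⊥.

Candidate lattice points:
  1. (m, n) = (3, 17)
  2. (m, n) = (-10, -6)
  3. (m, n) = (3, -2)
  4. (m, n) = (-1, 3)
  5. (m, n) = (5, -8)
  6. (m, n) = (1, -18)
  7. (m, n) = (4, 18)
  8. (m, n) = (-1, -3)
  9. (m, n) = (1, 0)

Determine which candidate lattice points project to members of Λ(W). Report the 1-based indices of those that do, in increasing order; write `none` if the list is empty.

Numerically λ ≈ 5.1926 and λ' = −1/λ ≈ -0.1926.
candidate 1: (m,n)=(3,17) → π∥ = 3+17·λ ≈ 91.2739, π⊥ = 3+17·λ' ≈ -0.2739 ∈ [-0.9, 0.1) ⇒ IN Λ
candidate 2: (m,n)=(-10,-6) → π∥ = -10-6·λ ≈ -41.1555, π⊥ = -10-6·λ' ≈ -8.8445 ∉ [-0.9, 0.1) ⇒ out
candidate 3: (m,n)=(3,-2) → π∥ = 3-2·λ ≈ -7.3852, π⊥ = 3-2·λ' ≈ 3.3852 ∉ [-0.9, 0.1) ⇒ out
candidate 4: (m,n)=(-1,3) → π∥ = -1+3·λ ≈ 14.5777, π⊥ = -1+3·λ' ≈ -1.5777 ∉ [-0.9, 0.1) ⇒ out
candidate 5: (m,n)=(5,-8) → π∥ = 5-8·λ ≈ -36.5407, π⊥ = 5-8·λ' ≈ 6.5407 ∉ [-0.9, 0.1) ⇒ out
candidate 6: (m,n)=(1,-18) → π∥ = 1-18·λ ≈ -92.4665, π⊥ = 1-18·λ' ≈ 4.4665 ∉ [-0.9, 0.1) ⇒ out
candidate 7: (m,n)=(4,18) → π∥ = 4+18·λ ≈ 97.4665, π⊥ = 4+18·λ' ≈ 0.5335 ∉ [-0.9, 0.1) ⇒ out
candidate 8: (m,n)=(-1,-3) → π∥ = -1-3·λ ≈ -16.5777, π⊥ = -1-3·λ' ≈ -0.4223 ∈ [-0.9, 0.1) ⇒ IN Λ
candidate 9: (m,n)=(1,0) → π∥ = 1+0·λ ≈ 1.0000, π⊥ = 1+0·λ' ≈ 1.0000 ∉ [-0.9, 0.1) ⇒ out

1, 8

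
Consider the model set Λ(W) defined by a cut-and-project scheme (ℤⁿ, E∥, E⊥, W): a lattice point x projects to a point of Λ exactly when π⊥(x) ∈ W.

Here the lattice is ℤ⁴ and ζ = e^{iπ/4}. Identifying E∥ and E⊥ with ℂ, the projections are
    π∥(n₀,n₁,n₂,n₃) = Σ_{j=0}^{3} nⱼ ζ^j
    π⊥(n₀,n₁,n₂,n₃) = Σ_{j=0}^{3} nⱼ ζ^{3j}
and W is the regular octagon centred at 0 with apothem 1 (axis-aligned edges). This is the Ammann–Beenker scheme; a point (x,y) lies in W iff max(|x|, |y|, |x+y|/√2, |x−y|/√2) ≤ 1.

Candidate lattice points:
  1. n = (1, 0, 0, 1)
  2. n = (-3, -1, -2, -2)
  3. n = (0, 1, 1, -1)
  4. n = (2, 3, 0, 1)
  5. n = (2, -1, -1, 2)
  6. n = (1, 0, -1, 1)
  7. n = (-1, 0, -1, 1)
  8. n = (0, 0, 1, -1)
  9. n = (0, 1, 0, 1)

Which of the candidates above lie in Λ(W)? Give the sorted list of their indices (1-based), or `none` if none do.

With ζ = e^{iπ/4} the internal vectors are ζ^0,ζ^3,ζ^6,ζ^9.
candidate 1: n = (1, 0, 0, 1) → π⊥ ≈ (+1.7071, +0.7071); max(|x|,|y|,|x±y|/√2) = 1.7071 > 1 ⇒ ∉ W
candidate 2: n = (-3, -1, -2, -2) → π⊥ ≈ (-3.7071, -0.1213); max(|x|,|y|,|x±y|/√2) = 3.7071 > 1 ⇒ ∉ W
candidate 3: n = (0, 1, 1, -1) → π⊥ ≈ (-1.4142, -1.0000); max(|x|,|y|,|x±y|/√2) = 1.7071 > 1 ⇒ ∉ W
candidate 4: n = (2, 3, 0, 1) → π⊥ ≈ (+0.5858, +2.8284); max(|x|,|y|,|x±y|/√2) = 2.8284 > 1 ⇒ ∉ W
candidate 5: n = (2, -1, -1, 2) → π⊥ ≈ (+4.1213, +1.7071); max(|x|,|y|,|x±y|/√2) = 4.1213 > 1 ⇒ ∉ W
candidate 6: n = (1, 0, -1, 1) → π⊥ ≈ (+1.7071, +1.7071); max(|x|,|y|,|x±y|/√2) = 2.4142 > 1 ⇒ ∉ W
candidate 7: n = (-1, 0, -1, 1) → π⊥ ≈ (-0.2929, +1.7071); max(|x|,|y|,|x±y|/√2) = 1.7071 > 1 ⇒ ∉ W
candidate 8: n = (0, 0, 1, -1) → π⊥ ≈ (-0.7071, -1.7071); max(|x|,|y|,|x±y|/√2) = 1.7071 > 1 ⇒ ∉ W
candidate 9: n = (0, 1, 0, 1) → π⊥ ≈ (+0.0000, +1.4142); max(|x|,|y|,|x±y|/√2) = 1.4142 > 1 ⇒ ∉ W

none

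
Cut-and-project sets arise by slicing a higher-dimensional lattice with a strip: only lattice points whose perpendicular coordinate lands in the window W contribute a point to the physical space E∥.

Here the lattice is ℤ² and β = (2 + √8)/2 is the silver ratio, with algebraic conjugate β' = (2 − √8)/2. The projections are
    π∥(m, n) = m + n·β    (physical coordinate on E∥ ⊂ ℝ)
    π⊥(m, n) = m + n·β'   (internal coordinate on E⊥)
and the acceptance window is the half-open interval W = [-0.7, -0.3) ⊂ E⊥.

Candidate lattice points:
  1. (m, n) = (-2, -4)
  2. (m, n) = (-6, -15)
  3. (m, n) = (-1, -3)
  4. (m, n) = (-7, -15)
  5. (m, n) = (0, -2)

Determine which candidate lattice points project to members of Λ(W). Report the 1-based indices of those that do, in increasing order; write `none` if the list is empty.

1

Numerically β ≈ 2.41421 and β' = −1/β ≈ -0.41421.
candidate 1: (m,n)=(-2,-4) → π∥ = -2-4·β ≈ -11.65685, π⊥ = -2-4·β' ≈ -0.34315 ∈ [-0.7, -0.3) ⇒ IN Λ
candidate 2: (m,n)=(-6,-15) → π∥ = -6-15·β ≈ -42.21320, π⊥ = -6-15·β' ≈ 0.21320 ∉ [-0.7, -0.3) ⇒ out
candidate 3: (m,n)=(-1,-3) → π∥ = -1-3·β ≈ -8.24264, π⊥ = -1-3·β' ≈ 0.24264 ∉ [-0.7, -0.3) ⇒ out
candidate 4: (m,n)=(-7,-15) → π∥ = -7-15·β ≈ -43.21320, π⊥ = -7-15·β' ≈ -0.78680 ∉ [-0.7, -0.3) ⇒ out
candidate 5: (m,n)=(0,-2) → π∥ = 0-2·β ≈ -4.82843, π⊥ = 0-2·β' ≈ 0.82843 ∉ [-0.7, -0.3) ⇒ out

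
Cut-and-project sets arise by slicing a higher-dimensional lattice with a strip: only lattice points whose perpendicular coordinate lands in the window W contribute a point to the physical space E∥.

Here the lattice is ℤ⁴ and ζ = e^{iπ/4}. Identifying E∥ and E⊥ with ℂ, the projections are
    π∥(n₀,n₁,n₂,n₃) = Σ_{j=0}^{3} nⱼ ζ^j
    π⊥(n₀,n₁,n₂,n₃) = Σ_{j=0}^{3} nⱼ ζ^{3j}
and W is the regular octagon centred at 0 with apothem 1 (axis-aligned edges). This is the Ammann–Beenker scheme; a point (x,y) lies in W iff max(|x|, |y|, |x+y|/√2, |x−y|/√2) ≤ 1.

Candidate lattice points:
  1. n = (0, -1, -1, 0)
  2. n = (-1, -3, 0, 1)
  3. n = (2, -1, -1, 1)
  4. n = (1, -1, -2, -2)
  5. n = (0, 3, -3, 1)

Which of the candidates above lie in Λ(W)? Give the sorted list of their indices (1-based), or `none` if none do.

With ζ = e^{iπ/4} the internal vectors are ζ^0,ζ^3,ζ^6,ζ^9.
#1 (0, -1, -1, 0): internal (0.707107, 0.292893); octagon support 0.707107 vs apothem 1 → ∈ W
#2 (-1, -3, 0, 1): internal (1.828427, -1.414214); octagon support 2.292893 vs apothem 1 → ∉ W
#3 (2, -1, -1, 1): internal (3.414214, 1.000000); octagon support 3.414214 vs apothem 1 → ∉ W
#4 (1, -1, -2, -2): internal (0.292893, -0.121320); octagon support 0.292893 vs apothem 1 → ∈ W
#5 (0, 3, -3, 1): internal (-1.414214, 5.828427); octagon support 5.828427 vs apothem 1 → ∉ W

1, 4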